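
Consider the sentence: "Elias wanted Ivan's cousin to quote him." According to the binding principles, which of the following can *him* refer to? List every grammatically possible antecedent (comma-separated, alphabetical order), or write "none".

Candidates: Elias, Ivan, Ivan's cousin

*him* is a pronoun; Principle B requires it to be free in its binding domain — the clause headed by 'quote'.
— Elias: subject of the matrix clause; c-commands the pronoun but lies outside its binding domain — allowed.
— Ivan: possessor inside the subject DP of the clause headed by 'quote'; does not c-command the pronoun — Principle B does not apply; allowed.
— Ivan's cousin: subject of the clause headed by 'quote'; c-commands the pronoun within its binding domain — blocked (Principle B).

Elias, Ivan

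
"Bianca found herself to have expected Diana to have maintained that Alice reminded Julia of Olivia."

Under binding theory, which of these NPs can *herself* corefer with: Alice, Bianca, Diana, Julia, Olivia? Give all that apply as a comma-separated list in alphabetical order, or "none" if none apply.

*herself* is a reflexive; Principle A requires it to be bound within its binding domain — the matrix clause.
— Alice: subject of the clause headed by 'reminded'; does not c-command the reflexive — cannot bind it (Principle A).
— Bianca: subject of the matrix clause; c-commands the reflexive within its binding domain — allowed (Principle A).
— Diana: subject of the clause headed by 'maintained'; does not c-command the reflexive — cannot bind it (Principle A).
— Julia: object of the clause headed by 'reminded'; does not c-command the reflexive — cannot bind it (Principle A).
— Olivia: second object of the clause headed by 'reminded'; does not c-command the reflexive — cannot bind it (Principle A).

Bianca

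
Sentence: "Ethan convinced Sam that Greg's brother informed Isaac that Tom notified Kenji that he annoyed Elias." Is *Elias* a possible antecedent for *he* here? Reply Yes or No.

No

*he* is a pronoun; Principle B requires it to be free in its binding domain — the clause headed by 'annoyed'.
— Elias: object of the clause headed by 'annoyed'; is c-commanded by the pronoun; coreference would bind this R-expression — blocked (Principle C).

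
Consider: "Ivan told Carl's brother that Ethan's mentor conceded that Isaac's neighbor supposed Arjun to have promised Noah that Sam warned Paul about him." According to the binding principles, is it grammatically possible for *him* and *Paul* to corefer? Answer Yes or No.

*him* is a pronoun; Principle B requires it to be free in its binding domain — the clause headed by 'warned'.
— Paul: object of the clause headed by 'warned'; c-commands the pronoun within its binding domain — blocked (Principle B).

No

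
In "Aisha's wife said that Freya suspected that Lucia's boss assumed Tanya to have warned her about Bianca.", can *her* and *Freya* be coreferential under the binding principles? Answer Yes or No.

Yes

*Freya* is an R-expression; Principle C requires it to be free (not bound by any c-commanding expression).
— her: object of the clause headed by 'warned'; the pronoun does not c-command the R-expression — coreference allowed.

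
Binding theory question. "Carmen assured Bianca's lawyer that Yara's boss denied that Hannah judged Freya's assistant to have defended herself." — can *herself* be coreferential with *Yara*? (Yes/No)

No

*herself* is a reflexive; Principle A requires it to be bound within its binding domain — the clause headed by 'defended'.
— Yara: possessor inside the subject DP of the clause headed by 'denied'; does not c-command the reflexive — cannot bind it (Principle A).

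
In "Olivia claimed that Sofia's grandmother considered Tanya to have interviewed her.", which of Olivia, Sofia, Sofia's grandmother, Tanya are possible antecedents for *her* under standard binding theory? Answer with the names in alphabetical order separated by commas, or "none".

*her* is a pronoun; Principle B requires it to be free in its binding domain — the clause headed by 'interviewed'.
— Olivia: subject of the matrix clause; c-commands the pronoun but lies outside its binding domain — allowed.
— Sofia: possessor inside the subject DP of the clause headed by 'considered'; does not c-command the pronoun — Principle B does not apply; allowed.
— Sofia's grandmother: subject of the clause headed by 'considered'; c-commands the pronoun but lies outside its binding domain — allowed.
— Tanya: subject of the clause headed by 'interviewed'; c-commands the pronoun within its binding domain — blocked (Principle B).

Olivia, Sofia, Sofia's grandmother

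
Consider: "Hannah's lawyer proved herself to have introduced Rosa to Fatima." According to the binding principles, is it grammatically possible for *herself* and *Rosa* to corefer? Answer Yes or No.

No

*herself* is a reflexive; Principle A requires it to be bound within its binding domain — the matrix clause.
— Rosa: object of the clause headed by 'introduced'; does not c-command the reflexive — cannot bind it (Principle A).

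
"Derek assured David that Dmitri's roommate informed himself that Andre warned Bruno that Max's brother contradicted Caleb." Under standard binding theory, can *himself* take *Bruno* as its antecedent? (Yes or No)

*himself* is a reflexive; Principle A requires it to be bound within its binding domain — the clause headed by 'informed'.
— Bruno: object of the clause headed by 'warned'; does not c-command the reflexive — cannot bind it (Principle A).

No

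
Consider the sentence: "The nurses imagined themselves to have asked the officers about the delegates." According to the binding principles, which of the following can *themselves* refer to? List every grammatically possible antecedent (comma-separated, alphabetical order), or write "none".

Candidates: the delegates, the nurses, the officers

*themselves* is a reflexive; Principle A requires it to be bound within its binding domain — the matrix clause.
— the delegates: second object of the clause headed by 'asked'; does not c-command the reflexive — cannot bind it (Principle A).
— the nurses: subject of the matrix clause; c-commands the reflexive within its binding domain — allowed (Principle A).
— the officers: object of the clause headed by 'asked'; does not c-command the reflexive — cannot bind it (Principle A).

the nurses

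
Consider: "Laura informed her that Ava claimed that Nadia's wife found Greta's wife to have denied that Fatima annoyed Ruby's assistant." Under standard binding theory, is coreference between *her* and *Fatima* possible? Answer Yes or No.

No

*Fatima* is an R-expression; Principle C requires it to be free (not bound by any c-commanding expression).
— her: object of the matrix clause; the pronoun c-commands the R-expression — coreference blocked (Principle C).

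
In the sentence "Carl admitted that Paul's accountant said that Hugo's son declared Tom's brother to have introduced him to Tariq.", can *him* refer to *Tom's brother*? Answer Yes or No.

*him* is a pronoun; Principle B requires it to be free in its binding domain — the clause headed by 'introduced'.
— Tom's brother: subject of the clause headed by 'introduced'; c-commands the pronoun within its binding domain — blocked (Principle B).

No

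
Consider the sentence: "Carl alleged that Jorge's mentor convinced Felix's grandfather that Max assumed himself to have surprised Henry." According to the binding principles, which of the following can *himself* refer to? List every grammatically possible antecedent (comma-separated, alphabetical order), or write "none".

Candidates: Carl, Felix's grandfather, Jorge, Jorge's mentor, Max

*himself* is a reflexive; Principle A requires it to be bound within its binding domain — the clause headed by 'assumed'.
— Carl: subject of the matrix clause; c-commands the reflexive but lies outside its binding domain — cannot bind it (Principle A).
— Felix's grandfather: object of the clause headed by 'convinced'; c-commands the reflexive but lies outside its binding domain — cannot bind it (Principle A).
— Jorge: possessor inside the subject DP of the clause headed by 'convinced'; does not c-command the reflexive — cannot bind it (Principle A).
— Jorge's mentor: subject of the clause headed by 'convinced'; c-commands the reflexive but lies outside its binding domain — cannot bind it (Principle A).
— Max: subject of the clause headed by 'assumed'; c-commands the reflexive within its binding domain — allowed (Principle A).

Max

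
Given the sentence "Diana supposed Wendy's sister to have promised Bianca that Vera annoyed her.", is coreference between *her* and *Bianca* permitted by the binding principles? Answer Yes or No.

*her* is a pronoun; Principle B requires it to be free in its binding domain — the clause headed by 'annoyed'.
— Bianca: object of the clause headed by 'promised'; c-commands the pronoun but lies outside its binding domain — allowed.

Yes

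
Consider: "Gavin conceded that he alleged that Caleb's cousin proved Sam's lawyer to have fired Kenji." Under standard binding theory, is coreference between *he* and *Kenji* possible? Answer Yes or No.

No

*Kenji* is an R-expression; Principle C requires it to be free (not bound by any c-commanding expression).
— he: subject of the clause headed by 'alleged'; the pronoun c-commands the R-expression — coreference blocked (Principle C).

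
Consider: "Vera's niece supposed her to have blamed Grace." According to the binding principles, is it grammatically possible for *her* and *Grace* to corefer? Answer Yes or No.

*her* is a pronoun; Principle B requires it to be free in its binding domain — the matrix clause.
— Grace: object of the clause headed by 'blamed'; is c-commanded by the pronoun; coreference would bind this R-expression — blocked (Principle C).

No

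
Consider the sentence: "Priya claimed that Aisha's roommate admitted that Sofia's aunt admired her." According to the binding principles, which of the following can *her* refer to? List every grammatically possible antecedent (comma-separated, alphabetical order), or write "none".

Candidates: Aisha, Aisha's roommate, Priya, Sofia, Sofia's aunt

Aisha, Aisha's roommate, Priya, Sofia

*her* is a pronoun; Principle B requires it to be free in its binding domain — the clause headed by 'admired'.
— Aisha: possessor inside the subject DP of the clause headed by 'admitted'; does not c-command the pronoun — Principle B does not apply; allowed.
— Aisha's roommate: subject of the clause headed by 'admitted'; c-commands the pronoun but lies outside its binding domain — allowed.
— Priya: subject of the matrix clause; c-commands the pronoun but lies outside its binding domain — allowed.
— Sofia: possessor inside the subject DP of the clause headed by 'admired'; does not c-command the pronoun — Principle B does not apply; allowed.
— Sofia's aunt: subject of the clause headed by 'admired'; c-commands the pronoun within its binding domain — blocked (Principle B).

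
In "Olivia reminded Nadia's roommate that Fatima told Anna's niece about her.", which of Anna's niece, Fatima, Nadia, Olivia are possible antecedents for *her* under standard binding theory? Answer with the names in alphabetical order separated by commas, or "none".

Nadia, Olivia

*her* is a pronoun; Principle B requires it to be free in its binding domain — the clause headed by 'told'.
— Anna's niece: object of the clause headed by 'told'; c-commands the pronoun within its binding domain — blocked (Principle B).
— Fatima: subject of the clause headed by 'told'; c-commands the pronoun within its binding domain — blocked (Principle B).
— Nadia: possessor inside the object DP of the matrix clause; does not c-command the pronoun — Principle B does not apply; allowed.
— Olivia: subject of the matrix clause; c-commands the pronoun but lies outside its binding domain — allowed.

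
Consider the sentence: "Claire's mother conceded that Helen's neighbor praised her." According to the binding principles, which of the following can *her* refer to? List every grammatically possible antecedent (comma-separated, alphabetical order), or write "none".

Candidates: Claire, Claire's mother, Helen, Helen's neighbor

Claire, Claire's mother, Helen

*her* is a pronoun; Principle B requires it to be free in its binding domain — the clause headed by 'praised'.
— Claire: possessor inside the subject DP of the matrix clause; does not c-command the pronoun — Principle B does not apply; allowed.
— Claire's mother: subject of the matrix clause; c-commands the pronoun but lies outside its binding domain — allowed.
— Helen: possessor inside the subject DP of the clause headed by 'praised'; does not c-command the pronoun — Principle B does not apply; allowed.
— Helen's neighbor: subject of the clause headed by 'praised'; c-commands the pronoun within its binding domain — blocked (Principle B).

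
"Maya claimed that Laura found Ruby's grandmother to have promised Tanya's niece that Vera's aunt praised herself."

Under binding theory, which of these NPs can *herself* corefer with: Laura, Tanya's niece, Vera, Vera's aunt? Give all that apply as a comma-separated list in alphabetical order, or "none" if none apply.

Vera's aunt

*herself* is a reflexive; Principle A requires it to be bound within its binding domain — the clause headed by 'praised'.
— Laura: subject of the clause headed by 'found'; c-commands the reflexive but lies outside its binding domain — cannot bind it (Principle A).
— Tanya's niece: object of the clause headed by 'promised'; c-commands the reflexive but lies outside its binding domain — cannot bind it (Principle A).
— Vera: possessor inside the subject DP of the clause headed by 'praised'; does not c-command the reflexive — cannot bind it (Principle A).
— Vera's aunt: subject of the clause headed by 'praised'; c-commands the reflexive within its binding domain — allowed (Principle A).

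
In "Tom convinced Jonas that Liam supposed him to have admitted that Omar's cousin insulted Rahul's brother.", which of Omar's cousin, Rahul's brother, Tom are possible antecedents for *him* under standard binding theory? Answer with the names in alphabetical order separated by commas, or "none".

*him* is a pronoun; Principle B requires it to be free in its binding domain — the clause headed by 'supposed'.
— Omar's cousin: subject of the clause headed by 'insulted'; is c-commanded by the pronoun; coreference would bind this R-expression — blocked (Principle C).
— Rahul's brother: object of the clause headed by 'insulted'; is c-commanded by the pronoun; coreference would bind this R-expression — blocked (Principle C).
— Tom: subject of the matrix clause; c-commands the pronoun but lies outside its binding domain — allowed.

Tom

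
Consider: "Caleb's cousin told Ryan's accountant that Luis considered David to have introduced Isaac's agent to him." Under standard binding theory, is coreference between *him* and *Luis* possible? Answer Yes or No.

*Luis* is an R-expression; Principle C requires it to be free (not bound by any c-commanding expression).
— him: second object of the clause headed by 'introduced'; the pronoun does not c-command the R-expression — coreference allowed.

Yes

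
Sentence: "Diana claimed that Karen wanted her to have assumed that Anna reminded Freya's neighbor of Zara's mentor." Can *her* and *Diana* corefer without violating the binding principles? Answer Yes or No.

*Diana* is an R-expression; Principle C requires it to be free (not bound by any c-commanding expression).
— her: subject of the clause headed by 'assumed'; the pronoun does not c-command the R-expression — coreference allowed.

Yes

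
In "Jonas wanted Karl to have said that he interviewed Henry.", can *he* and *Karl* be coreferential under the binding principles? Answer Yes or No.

Yes

*Karl* is an R-expression; Principle C requires it to be free (not bound by any c-commanding expression).
— he: subject of the clause headed by 'interviewed'; the pronoun does not c-command the R-expression — coreference allowed.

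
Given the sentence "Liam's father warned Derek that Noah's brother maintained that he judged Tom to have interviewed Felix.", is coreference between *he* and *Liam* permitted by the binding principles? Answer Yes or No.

Yes

*he* is a pronoun; Principle B requires it to be free in its binding domain — the clause headed by 'judged'.
— Liam: possessor inside the subject DP of the matrix clause; does not c-command the pronoun — Principle B does not apply; allowed.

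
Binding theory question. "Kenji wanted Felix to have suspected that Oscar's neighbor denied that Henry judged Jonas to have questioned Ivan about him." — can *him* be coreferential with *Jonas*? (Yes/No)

No

*him* is a pronoun; Principle B requires it to be free in its binding domain — the clause headed by 'questioned'.
— Jonas: subject of the clause headed by 'questioned'; c-commands the pronoun within its binding domain — blocked (Principle B).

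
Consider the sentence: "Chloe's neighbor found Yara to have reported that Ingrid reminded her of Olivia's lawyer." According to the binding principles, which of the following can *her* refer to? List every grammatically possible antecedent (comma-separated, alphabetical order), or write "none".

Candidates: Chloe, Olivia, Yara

*her* is a pronoun; Principle B requires it to be free in its binding domain — the clause headed by 'reminded'.
— Chloe: possessor inside the subject DP of the matrix clause; does not c-command the pronoun — Principle B does not apply; allowed.
— Olivia: possessor inside the second object DP of the clause headed by 'reminded'; is c-commanded by the pronoun; coreference would bind this R-expression — blocked (Principle C).
— Yara: subject of the clause headed by 'reported'; c-commands the pronoun but lies outside its binding domain — allowed.

Chloe, Yara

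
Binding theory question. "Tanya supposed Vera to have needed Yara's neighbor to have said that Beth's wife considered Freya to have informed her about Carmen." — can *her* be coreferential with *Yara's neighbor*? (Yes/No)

*her* is a pronoun; Principle B requires it to be free in its binding domain — the clause headed by 'informed'.
— Yara's neighbor: subject of the clause headed by 'said'; c-commands the pronoun but lies outside its binding domain — allowed.

Yes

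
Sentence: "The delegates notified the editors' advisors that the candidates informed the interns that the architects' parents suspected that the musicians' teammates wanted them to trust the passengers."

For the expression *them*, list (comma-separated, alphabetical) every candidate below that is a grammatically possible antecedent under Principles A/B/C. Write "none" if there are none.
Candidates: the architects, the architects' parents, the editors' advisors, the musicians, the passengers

*them* is a pronoun; Principle B requires it to be free in its binding domain — the clause headed by 'wanted'.
— the architects: possessor inside the subject DP of the clause headed by 'suspected'; does not c-command the pronoun — Principle B does not apply; allowed.
— the architects' parents: subject of the clause headed by 'suspected'; c-commands the pronoun but lies outside its binding domain — allowed.
— the editors' advisors: object of the matrix clause; c-commands the pronoun but lies outside its binding domain — allowed.
— the musicians: possessor inside the subject DP of the clause headed by 'wanted'; does not c-command the pronoun — Principle B does not apply; allowed.
— the passengers: object of the clause headed by 'trust'; is c-commanded by the pronoun; coreference would bind this R-expression — blocked (Principle C).

the architects, the architects' parents, the editors' advisors, the musicians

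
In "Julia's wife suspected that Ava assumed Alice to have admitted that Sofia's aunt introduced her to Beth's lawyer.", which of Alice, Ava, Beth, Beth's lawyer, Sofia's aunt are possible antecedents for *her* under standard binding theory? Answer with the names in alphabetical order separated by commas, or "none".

Alice, Ava

*her* is a pronoun; Principle B requires it to be free in its binding domain — the clause headed by 'introduced'.
— Alice: subject of the clause headed by 'admitted'; c-commands the pronoun but lies outside its binding domain — allowed.
— Ava: subject of the clause headed by 'assumed'; c-commands the pronoun but lies outside its binding domain — allowed.
— Beth: possessor inside the second object DP of the clause headed by 'introduced'; is c-commanded by the pronoun; coreference would bind this R-expression — blocked (Principle C).
— Beth's lawyer: second object of the clause headed by 'introduced'; is c-commanded by the pronoun; coreference would bind this R-expression — blocked (Principle C).
— Sofia's aunt: subject of the clause headed by 'introduced'; c-commands the pronoun within its binding domain — blocked (Principle B).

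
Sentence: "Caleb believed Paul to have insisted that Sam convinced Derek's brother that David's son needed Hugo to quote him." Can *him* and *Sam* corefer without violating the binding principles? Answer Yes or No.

*Sam* is an R-expression; Principle C requires it to be free (not bound by any c-commanding expression).
— him: object of the clause headed by 'quote'; the pronoun does not c-command the R-expression — coreference allowed.

Yes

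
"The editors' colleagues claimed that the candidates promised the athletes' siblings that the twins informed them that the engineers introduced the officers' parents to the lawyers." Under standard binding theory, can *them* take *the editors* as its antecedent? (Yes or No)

Yes

*them* is a pronoun; Principle B requires it to be free in its binding domain — the clause headed by 'informed'.
— the editors: possessor inside the subject DP of the matrix clause; does not c-command the pronoun — Principle B does not apply; allowed.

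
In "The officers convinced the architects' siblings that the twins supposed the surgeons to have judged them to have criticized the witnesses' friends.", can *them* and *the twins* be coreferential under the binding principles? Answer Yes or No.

*the twins* is an R-expression; Principle C requires it to be free (not bound by any c-commanding expression).
— them: subject of the clause headed by 'criticized'; the pronoun does not c-command the R-expression — coreference allowed.

Yes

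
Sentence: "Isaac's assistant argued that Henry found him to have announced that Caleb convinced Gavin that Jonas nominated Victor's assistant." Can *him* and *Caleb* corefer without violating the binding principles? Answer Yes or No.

No

*Caleb* is an R-expression; Principle C requires it to be free (not bound by any c-commanding expression).
— him: subject of the clause headed by 'announced'; the pronoun c-commands the R-expression — coreference blocked (Principle C).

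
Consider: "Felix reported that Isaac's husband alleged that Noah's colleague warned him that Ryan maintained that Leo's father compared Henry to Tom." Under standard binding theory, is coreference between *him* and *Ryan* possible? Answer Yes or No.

*Ryan* is an R-expression; Principle C requires it to be free (not bound by any c-commanding expression).
— him: object of the clause headed by 'warned'; the pronoun c-commands the R-expression — coreference blocked (Principle C).

No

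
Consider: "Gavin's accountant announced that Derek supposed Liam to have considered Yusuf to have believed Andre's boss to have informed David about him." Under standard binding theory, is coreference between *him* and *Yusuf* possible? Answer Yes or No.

*Yusuf* is an R-expression; Principle C requires it to be free (not bound by any c-commanding expression).
— him: second object of the clause headed by 'informed'; the pronoun does not c-command the R-expression — coreference allowed.

Yes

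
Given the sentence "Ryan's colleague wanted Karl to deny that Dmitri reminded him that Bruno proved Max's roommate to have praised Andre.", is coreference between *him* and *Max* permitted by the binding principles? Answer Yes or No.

*him* is a pronoun; Principle B requires it to be free in its binding domain — the clause headed by 'reminded'.
— Max: possessor inside the subject DP of the clause headed by 'praised'; is c-commanded by the pronoun; coreference would bind this R-expression — blocked (Principle C).

No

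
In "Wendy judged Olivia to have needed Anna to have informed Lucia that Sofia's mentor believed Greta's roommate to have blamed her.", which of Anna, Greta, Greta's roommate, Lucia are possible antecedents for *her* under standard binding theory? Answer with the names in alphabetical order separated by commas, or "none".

*her* is a pronoun; Principle B requires it to be free in its binding domain — the clause headed by 'blamed'.
— Anna: subject of the clause headed by 'informed'; c-commands the pronoun but lies outside its binding domain — allowed.
— Greta: possessor inside the subject DP of the clause headed by 'blamed'; does not c-command the pronoun — Principle B does not apply; allowed.
— Greta's roommate: subject of the clause headed by 'blamed'; c-commands the pronoun within its binding domain — blocked (Principle B).
— Lucia: object of the clause headed by 'informed'; c-commands the pronoun but lies outside its binding domain — allowed.

Anna, Greta, Lucia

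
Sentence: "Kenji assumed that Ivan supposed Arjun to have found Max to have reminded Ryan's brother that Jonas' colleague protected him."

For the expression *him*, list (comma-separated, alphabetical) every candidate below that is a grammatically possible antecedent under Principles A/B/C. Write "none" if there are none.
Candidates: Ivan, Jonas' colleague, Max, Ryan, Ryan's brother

*him* is a pronoun; Principle B requires it to be free in its binding domain — the clause headed by 'protected'.
— Ivan: subject of the clause headed by 'supposed'; c-commands the pronoun but lies outside its binding domain — allowed.
— Jonas' colleague: subject of the clause headed by 'protected'; c-commands the pronoun within its binding domain — blocked (Principle B).
— Max: subject of the clause headed by 'reminded'; c-commands the pronoun but lies outside its binding domain — allowed.
— Ryan: possessor inside the object DP of the clause headed by 'reminded'; does not c-command the pronoun — Principle B does not apply; allowed.
— Ryan's brother: object of the clause headed by 'reminded'; c-commands the pronoun but lies outside its binding domain — allowed.

Ivan, Max, Ryan, Ryan's brother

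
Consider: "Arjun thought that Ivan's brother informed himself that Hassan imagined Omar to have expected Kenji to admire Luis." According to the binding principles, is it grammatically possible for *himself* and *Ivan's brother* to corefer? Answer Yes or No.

Yes

*himself* is a reflexive; Principle A requires it to be bound within its binding domain — the clause headed by 'informed'.
— Ivan's brother: subject of the clause headed by 'informed'; c-commands the reflexive within its binding domain — allowed (Principle A).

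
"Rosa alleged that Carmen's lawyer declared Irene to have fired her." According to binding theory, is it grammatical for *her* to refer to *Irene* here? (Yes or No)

No

*Irene* is an R-expression; Principle C requires it to be free (not bound by any c-commanding expression).
— her: object of the clause headed by 'fired'; the R-expression locally c-commands the pronoun — coreference blocked (Principle B on the pronoun).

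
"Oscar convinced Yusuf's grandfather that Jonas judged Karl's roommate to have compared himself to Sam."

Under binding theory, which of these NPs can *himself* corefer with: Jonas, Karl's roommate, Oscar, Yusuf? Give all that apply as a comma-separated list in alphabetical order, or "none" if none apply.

*himself* is a reflexive; Principle A requires it to be bound within its binding domain — the clause headed by 'compared'.
— Jonas: subject of the clause headed by 'judged'; c-commands the reflexive but lies outside its binding domain — cannot bind it (Principle A).
— Karl's roommate: subject of the clause headed by 'compared'; c-commands the reflexive within its binding domain — allowed (Principle A).
— Oscar: subject of the matrix clause; c-commands the reflexive but lies outside its binding domain — cannot bind it (Principle A).
— Yusuf: possessor inside the object DP of the matrix clause; does not c-command the reflexive — cannot bind it (Principle A).

Karl's roommate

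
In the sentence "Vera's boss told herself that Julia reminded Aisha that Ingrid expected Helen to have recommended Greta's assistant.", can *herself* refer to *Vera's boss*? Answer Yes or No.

*herself* is a reflexive; Principle A requires it to be bound within its binding domain — the matrix clause.
— Vera's boss: subject of the matrix clause; c-commands the reflexive within its binding domain — allowed (Principle A).

Yes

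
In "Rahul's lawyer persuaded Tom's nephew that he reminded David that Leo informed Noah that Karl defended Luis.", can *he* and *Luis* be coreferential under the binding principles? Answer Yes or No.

*Luis* is an R-expression; Principle C requires it to be free (not bound by any c-commanding expression).
— he: subject of the clause headed by 'reminded'; the pronoun c-commands the R-expression — coreference blocked (Principle C).

No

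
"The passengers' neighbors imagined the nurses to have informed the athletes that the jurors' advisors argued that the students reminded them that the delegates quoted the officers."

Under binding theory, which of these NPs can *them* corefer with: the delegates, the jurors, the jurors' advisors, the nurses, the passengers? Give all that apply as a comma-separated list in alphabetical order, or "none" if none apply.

the jurors, the jurors' advisors, the nurses, the passengers

*them* is a pronoun; Principle B requires it to be free in its binding domain — the clause headed by 'reminded'.
— the delegates: subject of the clause headed by 'quoted'; is c-commanded by the pronoun; coreference would bind this R-expression — blocked (Principle C).
— the jurors: possessor inside the subject DP of the clause headed by 'argued'; does not c-command the pronoun — Principle B does not apply; allowed.
— the jurors' advisors: subject of the clause headed by 'argued'; c-commands the pronoun but lies outside its binding domain — allowed.
— the nurses: subject of the clause headed by 'informed'; c-commands the pronoun but lies outside its binding domain — allowed.
— the passengers: possessor inside the subject DP of the matrix clause; does not c-command the pronoun — Principle B does not apply; allowed.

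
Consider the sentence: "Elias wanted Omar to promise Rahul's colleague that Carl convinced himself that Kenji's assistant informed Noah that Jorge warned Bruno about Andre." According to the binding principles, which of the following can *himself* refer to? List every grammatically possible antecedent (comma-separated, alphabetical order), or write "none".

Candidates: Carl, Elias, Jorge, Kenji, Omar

*himself* is a reflexive; Principle A requires it to be bound within its binding domain — the clause headed by 'convinced'.
— Carl: subject of the clause headed by 'convinced'; c-commands the reflexive within its binding domain — allowed (Principle A).
— Elias: subject of the matrix clause; c-commands the reflexive but lies outside its binding domain — cannot bind it (Principle A).
— Jorge: subject of the clause headed by 'warned'; does not c-command the reflexive — cannot bind it (Principle A).
— Kenji: possessor inside the subject DP of the clause headed by 'informed'; does not c-command the reflexive — cannot bind it (Principle A).
— Omar: subject of the clause headed by 'promise'; c-commands the reflexive but lies outside its binding domain — cannot bind it (Principle A).

Carl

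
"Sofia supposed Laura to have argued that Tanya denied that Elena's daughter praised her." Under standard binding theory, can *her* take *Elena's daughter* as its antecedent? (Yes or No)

*her* is a pronoun; Principle B requires it to be free in its binding domain — the clause headed by 'praised'.
— Elena's daughter: subject of the clause headed by 'praised'; c-commands the pronoun within its binding domain — blocked (Principle B).

No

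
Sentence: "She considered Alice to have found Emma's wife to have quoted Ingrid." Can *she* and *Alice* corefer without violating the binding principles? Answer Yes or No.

No

*Alice* is an R-expression; Principle C requires it to be free (not bound by any c-commanding expression).
— she: subject of the matrix clause; the pronoun c-commands the R-expression — coreference blocked (Principle C).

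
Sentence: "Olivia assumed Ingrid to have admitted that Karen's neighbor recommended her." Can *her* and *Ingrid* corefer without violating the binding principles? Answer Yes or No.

Yes

*Ingrid* is an R-expression; Principle C requires it to be free (not bound by any c-commanding expression).
— her: object of the clause headed by 'recommended'; the pronoun does not c-command the R-expression — coreference allowed.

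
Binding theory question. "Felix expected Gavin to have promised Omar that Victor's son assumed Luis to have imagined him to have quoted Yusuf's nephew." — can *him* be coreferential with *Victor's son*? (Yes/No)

Yes

*him* is a pronoun; Principle B requires it to be free in its binding domain — the clause headed by 'imagined'.
— Victor's son: subject of the clause headed by 'assumed'; c-commands the pronoun but lies outside its binding domain — allowed.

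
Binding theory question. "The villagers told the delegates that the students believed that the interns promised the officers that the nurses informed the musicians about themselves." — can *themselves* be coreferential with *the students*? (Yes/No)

No

*themselves* is a reflexive; Principle A requires it to be bound within its binding domain — the clause headed by 'informed'.
— the students: subject of the clause headed by 'believed'; c-commands the reflexive but lies outside its binding domain — cannot bind it (Principle A).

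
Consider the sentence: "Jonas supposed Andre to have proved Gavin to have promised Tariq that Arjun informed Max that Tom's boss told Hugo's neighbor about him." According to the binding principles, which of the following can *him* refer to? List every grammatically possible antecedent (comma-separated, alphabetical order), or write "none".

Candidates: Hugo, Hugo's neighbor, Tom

*him* is a pronoun; Principle B requires it to be free in its binding domain — the clause headed by 'told'.
— Hugo: possessor inside the object DP of the clause headed by 'told'; does not c-command the pronoun — Principle B does not apply; allowed.
— Hugo's neighbor: object of the clause headed by 'told'; c-commands the pronoun within its binding domain — blocked (Principle B).
— Tom: possessor inside the subject DP of the clause headed by 'told'; does not c-command the pronoun — Principle B does not apply; allowed.

Hugo, Tom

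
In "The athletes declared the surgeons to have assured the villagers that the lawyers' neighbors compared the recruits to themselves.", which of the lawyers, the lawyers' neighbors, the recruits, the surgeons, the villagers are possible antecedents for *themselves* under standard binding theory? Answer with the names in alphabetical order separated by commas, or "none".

the lawyers' neighbors, the recruits

*themselves* is a reflexive; Principle A requires it to be bound within its binding domain — the clause headed by 'compared'.
— the lawyers: possessor inside the subject DP of the clause headed by 'compared'; does not c-command the reflexive — cannot bind it (Principle A).
— the lawyers' neighbors: subject of the clause headed by 'compared'; c-commands the reflexive within its binding domain — allowed (Principle A).
— the recruits: object of the clause headed by 'compared'; c-commands the reflexive within its binding domain — allowed (Principle A).
— the surgeons: subject of the clause headed by 'assured'; c-commands the reflexive but lies outside its binding domain — cannot bind it (Principle A).
— the villagers: object of the clause headed by 'assured'; c-commands the reflexive but lies outside its binding domain — cannot bind it (Principle A).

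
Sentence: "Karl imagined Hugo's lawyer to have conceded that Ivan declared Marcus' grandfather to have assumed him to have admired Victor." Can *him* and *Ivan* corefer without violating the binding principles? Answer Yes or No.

*Ivan* is an R-expression; Principle C requires it to be free (not bound by any c-commanding expression).
— him: subject of the clause headed by 'admired'; the pronoun does not c-command the R-expression — coreference allowed.

Yes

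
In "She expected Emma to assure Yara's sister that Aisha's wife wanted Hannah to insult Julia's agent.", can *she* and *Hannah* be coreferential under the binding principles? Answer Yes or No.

*Hannah* is an R-expression; Principle C requires it to be free (not bound by any c-commanding expression).
— she: subject of the matrix clause; the pronoun c-commands the R-expression — coreference blocked (Principle C).

No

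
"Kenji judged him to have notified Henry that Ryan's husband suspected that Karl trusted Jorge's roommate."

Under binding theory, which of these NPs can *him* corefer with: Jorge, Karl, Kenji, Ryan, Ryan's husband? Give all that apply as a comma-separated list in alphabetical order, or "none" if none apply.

*him* is a pronoun; Principle B requires it to be free in its binding domain — the matrix clause.
— Jorge: possessor inside the object DP of the clause headed by 'trusted'; is c-commanded by the pronoun; coreference would bind this R-expression — blocked (Principle C).
— Karl: subject of the clause headed by 'trusted'; is c-commanded by the pronoun; coreference would bind this R-expression — blocked (Principle C).
— Kenji: subject of the matrix clause; c-commands the pronoun within its binding domain — blocked (Principle B).
— Ryan: possessor inside the subject DP of the clause headed by 'suspected'; is c-commanded by the pronoun; coreference would bind this R-expression — blocked (Principle C).
— Ryan's husband: subject of the clause headed by 'suspected'; is c-commanded by the pronoun; coreference would bind this R-expression — blocked (Principle C).

none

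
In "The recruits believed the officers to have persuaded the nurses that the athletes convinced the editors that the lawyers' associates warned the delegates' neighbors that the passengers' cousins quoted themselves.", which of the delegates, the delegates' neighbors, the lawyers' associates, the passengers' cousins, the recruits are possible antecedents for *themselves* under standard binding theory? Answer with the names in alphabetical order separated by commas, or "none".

the passengers' cousins

*themselves* is a reflexive; Principle A requires it to be bound within its binding domain — the clause headed by 'quoted'.
— the delegates: possessor inside the object DP of the clause headed by 'warned'; does not c-command the reflexive — cannot bind it (Principle A).
— the delegates' neighbors: object of the clause headed by 'warned'; c-commands the reflexive but lies outside its binding domain — cannot bind it (Principle A).
— the lawyers' associates: subject of the clause headed by 'warned'; c-commands the reflexive but lies outside its binding domain — cannot bind it (Principle A).
— the passengers' cousins: subject of the clause headed by 'quoted'; c-commands the reflexive within its binding domain — allowed (Principle A).
— the recruits: subject of the matrix clause; c-commands the reflexive but lies outside its binding domain — cannot bind it (Principle A).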